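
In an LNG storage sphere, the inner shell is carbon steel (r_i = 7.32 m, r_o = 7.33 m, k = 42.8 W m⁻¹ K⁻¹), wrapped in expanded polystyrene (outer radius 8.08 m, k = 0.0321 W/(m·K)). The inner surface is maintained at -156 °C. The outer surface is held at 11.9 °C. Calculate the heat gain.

Q = 5.35 kW

Resistance network (inner→outer):
  R_carbon steel = (1/7.32 − 1/7.33)/(4πk) = 1.864×10^-4/(4π·42.8) = 3.465×10^-7 K/W
  R_expanded polystyrene = (1/7.33 − 1/8.08)/(4πk) = 0.01266/(4π·0.0321) = 0.03139 K/W
ΣR = 3.465×10^-7 + 0.03139 = 0.03139 K/W
Q = ΔT/ΣR = (-156 °C − 11.9 °C)/0.03139 = -5350 W
(Negative Q ⇒ heat flows inward; heat gain = 5350 W.)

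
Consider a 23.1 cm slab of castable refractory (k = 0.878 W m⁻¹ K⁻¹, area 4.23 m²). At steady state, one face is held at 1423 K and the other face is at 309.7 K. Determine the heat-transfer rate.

Q = kA·ΔT/L = 0.878 × 4.23 × |1423 K − 309.7 K| / 0.231 = 17900 W

Q = 17900 W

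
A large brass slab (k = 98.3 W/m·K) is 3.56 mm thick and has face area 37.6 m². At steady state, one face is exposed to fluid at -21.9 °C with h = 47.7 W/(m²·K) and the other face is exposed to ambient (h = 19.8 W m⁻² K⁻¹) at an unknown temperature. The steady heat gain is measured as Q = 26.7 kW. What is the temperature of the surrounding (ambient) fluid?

Sum the resistances:
  R_conv,in = 1/(hA) = 1/(47.7·37.6) = 5.576×10^-4 K/W
  R_brass = L/(kA) = 0.00356/(98.3·37.6) = 9.632×10^-7 K/W
  R_conv,out = 1/(hA) = 1/(19.8·37.6) = 0.001343 K/W
ΣR = 0.001902 K/W
ΔT = Q·ΣR = 26700 × 0.001902 = 50.78 K
Heat flows inward, so T_out = T_in + ΔT = -21.9 + 50.78 = 28.9 °C

T_out = 28.9 °C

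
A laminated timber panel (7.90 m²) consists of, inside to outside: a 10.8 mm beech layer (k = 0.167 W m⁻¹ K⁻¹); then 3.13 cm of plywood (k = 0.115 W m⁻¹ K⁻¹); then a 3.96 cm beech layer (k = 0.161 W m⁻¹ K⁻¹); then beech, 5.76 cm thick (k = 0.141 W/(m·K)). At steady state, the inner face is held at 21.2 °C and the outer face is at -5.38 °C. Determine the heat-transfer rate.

Q = 212 W

Resistance network (inner→outer):
  R_beech = L/(kA) = 0.0108/(0.167·7.90) = 0.008186 K/W
  R_plywood = L/(kA) = 0.0313/(0.115·7.90) = 0.03445 K/W
  R_beech = L/(kA) = 0.0396/(0.161·7.90) = 0.03113 K/W
  R_beech = L/(kA) = 0.0576/(0.141·7.90) = 0.05171 K/W
ΣR = 0.008186 + 0.03445 + 0.03113 + 0.05171 = 0.1255 K/W
Q = ΔT/ΣR = (21.2 °C − -5.38 °C)/0.1255 = 212 W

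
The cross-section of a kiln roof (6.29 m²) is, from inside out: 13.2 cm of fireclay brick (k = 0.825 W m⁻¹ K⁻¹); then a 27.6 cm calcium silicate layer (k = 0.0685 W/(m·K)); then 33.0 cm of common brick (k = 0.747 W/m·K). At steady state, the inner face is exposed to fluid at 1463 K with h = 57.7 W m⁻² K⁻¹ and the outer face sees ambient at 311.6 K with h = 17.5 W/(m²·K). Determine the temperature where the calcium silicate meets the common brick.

T = 434 K

Resistance network (inner→outer):
  R_conv,in = 1/(hA) = 1/(57.7·6.29) = 0.002755 K/W
  R_fireclay brick = L/(kA) = 0.132/(0.825·6.29) = 0.02544 K/W
  R_calcium silicate = L/(kA) = 0.276/(0.0685·6.29) = 0.6406 K/W
  R_common brick = L/(kA) = 0.330/(0.747·6.29) = 0.07023 K/W
  R_conv,out = 1/(hA) = 1/(17.5·6.29) = 0.009085 K/W
ΣR = 0.002755 + 0.02544 + 0.6406 + 0.07023 + 0.009085 = 0.7481 K/W
Q = ΔT/ΣR = (1463 K − 311.6 K)/0.7481 = 1539 W
From the inner boundary to the calcium silicate/common brick interface, ΣR_partial = 0.6688 K/W.
T_interface = T_in − Q·ΣR_partial = 1463 K − (1539)(0.6688) = 434 K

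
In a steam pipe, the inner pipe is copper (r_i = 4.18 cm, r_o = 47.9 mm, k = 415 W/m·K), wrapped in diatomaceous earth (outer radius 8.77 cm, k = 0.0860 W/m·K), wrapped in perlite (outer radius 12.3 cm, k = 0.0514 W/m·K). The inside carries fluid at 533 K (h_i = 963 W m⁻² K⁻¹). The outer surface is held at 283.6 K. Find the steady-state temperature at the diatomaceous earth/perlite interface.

T = 404 K

Treat each layer as a resistance in series:
  R'_conv,in = 1/(2πr h) = 1/(2π·0.0418·963) = 0.003954 m·K/W
  R'_copper = ln(0.0479/0.0418)/(2πk) = 0.1362/(2π·415) = 5.224×10^-5 m·K/W
  R'_diatomaceous earth = ln(0.0877/0.0479)/(2πk) = 0.6048/(2π·0.0860) = 1.119 m·K/W
  R'_perlite = ln(0.123/0.0877)/(2πk) = 0.3383/(2π·0.0514) = 1.047 m·K/W
ΣR = 0.003954 + 5.224×10^-5 + 1.119 + 1.047 = 2.170 m·K/W
Q' = ΔT/ΣR = (533 K − 283.6 K)/2.170 = 114.9 W/m
From the inner boundary to the diatomaceous earth/perlite interface, ΣR_partial = 1.123 m·K/W.
T_interface = T_in − Q'·ΣR_partial = 533 K − (114.9)(1.123) = 404 K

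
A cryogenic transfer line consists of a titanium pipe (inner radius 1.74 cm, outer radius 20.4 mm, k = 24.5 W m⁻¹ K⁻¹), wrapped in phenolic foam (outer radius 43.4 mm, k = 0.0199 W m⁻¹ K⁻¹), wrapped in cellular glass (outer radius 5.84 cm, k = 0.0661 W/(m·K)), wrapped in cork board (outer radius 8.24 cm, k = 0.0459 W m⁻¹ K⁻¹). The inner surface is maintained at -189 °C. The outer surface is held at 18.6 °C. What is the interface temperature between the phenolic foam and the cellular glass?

Resistance network (inner→outer):
  R'_titanium = ln(0.0204/0.0174)/(2πk) = 0.1591/(2π·24.5) = 0.001033 m·K/W
  R'_phenolic foam = ln(0.0434/0.0204)/(2πk) = 0.7549/(2π·0.0199) = 6.038 m·K/W
  R'_cellular glass = ln(0.0584/0.0434)/(2πk) = 0.2969/(2π·0.0661) = 0.7148 m·K/W
  R'_cork board = ln(0.0824/0.0584)/(2πk) = 0.3443/(2π·0.0459) = 1.194 m·K/W
ΣR = 0.001033 + 6.038 + 0.7148 + 1.194 = 7.948 m·K/W
Q' = ΔT/ΣR = (-189 °C − 18.6 °C)/7.948 = -26.12 W/m
From the inner boundary to the phenolic foam/cellular glass interface, ΣR_partial = 6.039 m·K/W.
T_interface = T_in − Q'·ΣR_partial = -189 °C − (-26.12)(6.039) = -31.3 °C

T = -31.3 °C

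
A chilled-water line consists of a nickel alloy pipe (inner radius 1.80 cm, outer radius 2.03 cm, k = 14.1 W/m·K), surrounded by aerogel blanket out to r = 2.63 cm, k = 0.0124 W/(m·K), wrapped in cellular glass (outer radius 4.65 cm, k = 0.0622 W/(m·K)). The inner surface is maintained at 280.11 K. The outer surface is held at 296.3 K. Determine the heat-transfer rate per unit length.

Treat each layer as a resistance in series:
  R'_nickel alloy = ln(0.0203/0.0180)/(2πk) = 0.1202/(2π·14.1) = 0.001357 m·K/W
  R'_aerogel blanket = ln(0.0263/0.0203)/(2πk) = 0.2589/(2π·0.0124) = 3.324 m·K/W
  R'_cellular glass = ln(0.0465/0.0263)/(2πk) = 0.5699/(2π·0.0622) = 1.458 m·K/W
ΣR = 0.001357 + 3.324 + 1.458 = 4.783 m·K/W
Q' = ΔT/ΣR = (280.11 K − 296.3 K)/4.783 = -3.38 W/m
(Negative Q' ⇒ heat flows inward; heat gain = 3.38 W/m.)

Q' = 3.38 W/m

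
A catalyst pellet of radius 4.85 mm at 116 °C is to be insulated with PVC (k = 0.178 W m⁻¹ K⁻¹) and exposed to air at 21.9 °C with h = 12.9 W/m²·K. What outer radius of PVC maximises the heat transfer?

r_cr = 2.76 cm

For a sphere, r_cr = 2k_ins/h = 2·0.178/12.9 = 0.0276 m = 2.76 cm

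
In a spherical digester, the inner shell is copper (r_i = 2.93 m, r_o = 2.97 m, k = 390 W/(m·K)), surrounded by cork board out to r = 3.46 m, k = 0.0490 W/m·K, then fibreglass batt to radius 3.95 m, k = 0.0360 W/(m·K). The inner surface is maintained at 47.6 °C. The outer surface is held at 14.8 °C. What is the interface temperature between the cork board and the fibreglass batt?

Resistance network (inner→outer):
  R_copper = (1/2.93 − 1/2.97)/(4πk) = 0.004597/(4π·390) = 9.379×10^-7 K/W
  R_cork board = (1/2.97 − 1/3.46)/(4πk) = 0.04768/(4π·0.0490) = 0.07744 K/W
  R_fibreglass batt = (1/3.46 − 1/3.95)/(4πk) = 0.03585/(4π·0.0360) = 0.07925 K/W
ΣR = 9.379×10^-7 + 0.07744 + 0.07925 = 0.1567 K/W
Q = ΔT/ΣR = (47.6 °C − 14.8 °C)/0.1567 = 209.3 W
From the inner boundary to the cork board/fibreglass batt interface, ΣR_partial = 0.07744 K/W.
T_interface = T_in − Q·ΣR_partial = 47.6 °C − (209.3)(0.07744) = 31.4 °C

T = 31.4 °C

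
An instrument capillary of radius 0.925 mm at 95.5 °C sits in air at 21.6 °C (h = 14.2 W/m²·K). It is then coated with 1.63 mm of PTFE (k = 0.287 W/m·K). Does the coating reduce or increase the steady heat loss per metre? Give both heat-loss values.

increases: 6.10 → 14.9 W/m

Critical radius for a cylinder: r_cr = k/h = 0.0202 m = 2.02 cm.
Outer radius after coating: r₂ = 9.25×10^-4 + 0.00163 = 0.002555 m.
Since r₁ < r_cr and r₂ ≤ r_cr, the coating moves toward the maximum at r_cr — heat loss rises.
Bare: R = 1/(2πr₁h) = 12.12 m·K/W; Q = 73.9/12.12 = 6.10 W/m.
Coated: R = R_cond + R_conv = 4.950 m·K/W; Q = 73.9/4.950 = 14.9 W/m.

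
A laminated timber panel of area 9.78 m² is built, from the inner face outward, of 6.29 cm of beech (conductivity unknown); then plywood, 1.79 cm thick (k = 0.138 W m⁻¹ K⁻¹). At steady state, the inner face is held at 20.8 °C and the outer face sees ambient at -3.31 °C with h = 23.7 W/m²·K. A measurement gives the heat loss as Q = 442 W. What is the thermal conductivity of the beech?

k = 0.174 W/m·K

ΣR = ΔT/Q = |20.8 − -3.31|/442 = 0.05455 K/W
Known resistances:
  R_plywood = L/(kA) = 0.0179/(0.138·9.78) = 0.01326 K/W
  R_conv,out = 1/(hA) = 1/(23.7·9.78) = 0.004314 K/W
R_beech = ΣR − ΣR_known = 0.05455 − 0.01757 = 0.03698 K/W
L/(kA) = 0.03698 ⇒ k = 0.0629/(0.03698·9.78) = 0.174 W/m·K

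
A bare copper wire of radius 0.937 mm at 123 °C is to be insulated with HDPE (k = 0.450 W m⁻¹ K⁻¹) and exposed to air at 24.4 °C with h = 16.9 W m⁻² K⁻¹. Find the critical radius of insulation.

For a cylinder, r_cr = k_ins/h = 0.450/16.9 = 0.0266 m = 2.66 cm

r_cr = 2.66 cm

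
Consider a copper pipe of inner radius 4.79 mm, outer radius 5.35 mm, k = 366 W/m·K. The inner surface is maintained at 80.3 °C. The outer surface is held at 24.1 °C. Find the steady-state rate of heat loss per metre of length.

Q' = 1170 kW/m

Q' = 2πk·ΔT/ln(r₂/r₁) = 2π × 366 × 56.2 / ln(0.00535/0.00479) = 1.17×10^6 W/m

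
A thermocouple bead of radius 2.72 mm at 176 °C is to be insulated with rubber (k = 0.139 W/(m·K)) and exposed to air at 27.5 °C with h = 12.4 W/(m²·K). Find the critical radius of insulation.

For a sphere, r_cr = 2k_ins/h = 2·0.139/12.4 = 0.0224 m = 2.24 cm

r_cr = 2.24 cm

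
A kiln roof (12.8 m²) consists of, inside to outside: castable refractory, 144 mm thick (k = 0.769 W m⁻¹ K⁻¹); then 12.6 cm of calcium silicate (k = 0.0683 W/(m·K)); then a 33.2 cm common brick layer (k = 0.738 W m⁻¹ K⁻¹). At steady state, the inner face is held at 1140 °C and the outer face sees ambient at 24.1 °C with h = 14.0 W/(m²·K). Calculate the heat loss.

Q = 5590 W

Series thermal resistances, inner to outer:
  R_castable refractory = L/(kA) = 0.144/(0.769·12.8) = 0.01463 K/W
  R_calcium silicate = L/(kA) = 0.126/(0.0683·12.8) = 0.1441 K/W
  R_common brick = L/(kA) = 0.332/(0.738·12.8) = 0.03515 K/W
  R_conv,out = 1/(hA) = 1/(14.0·12.8) = 0.005580 K/W
ΣR = 0.01463 + 0.1441 + 0.03515 + 0.005580 = 0.1995 K/W
Q = ΔT/ΣR = (1140 °C − 24.1 °C)/0.1995 = 5590 W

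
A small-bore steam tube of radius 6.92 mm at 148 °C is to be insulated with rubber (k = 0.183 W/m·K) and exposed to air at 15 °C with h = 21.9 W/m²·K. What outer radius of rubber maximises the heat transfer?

For a cylinder, r_cr = k_ins/h = 0.183/21.9 = 0.00836 m = 0.836 cm

r_cr = 0.836 cm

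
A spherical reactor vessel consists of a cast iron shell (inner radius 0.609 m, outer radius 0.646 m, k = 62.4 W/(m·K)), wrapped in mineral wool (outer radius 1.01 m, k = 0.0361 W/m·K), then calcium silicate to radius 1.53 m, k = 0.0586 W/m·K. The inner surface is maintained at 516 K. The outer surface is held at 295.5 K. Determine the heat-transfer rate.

Q = 131 W

Series thermal resistances, inner to outer:
  R_cast iron = (1/0.609 − 1/0.646)/(4πk) = 0.09405/(4π·62.4) = 1.199×10^-4 K/W
  R_mineral wool = (1/0.646 − 1/1.01)/(4πk) = 0.5579/(4π·0.0361) = 1.230 K/W
  R_calcium silicate = (1/1.01 − 1/1.53)/(4πk) = 0.3365/(4π·0.0586) = 0.4570 K/W
ΣR = 1.199×10^-4 + 1.230 + 0.4570 = 1.687 K/W
Q = ΔT/ΣR = (516 K − 295.5 K)/1.687 = 131 W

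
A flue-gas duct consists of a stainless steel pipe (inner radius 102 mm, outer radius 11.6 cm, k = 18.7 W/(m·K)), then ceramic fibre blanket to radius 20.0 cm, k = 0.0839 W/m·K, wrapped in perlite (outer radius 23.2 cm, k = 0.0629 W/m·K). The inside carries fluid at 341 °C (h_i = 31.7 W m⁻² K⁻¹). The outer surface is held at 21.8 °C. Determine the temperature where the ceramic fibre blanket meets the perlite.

Resistance network (inner→outer):
  R'_conv,in = 1/(2πr h) = 1/(2π·0.102·31.7) = 0.04922 m·K/W
  R'_stainless steel = ln(0.116/0.102)/(2πk) = 0.1286/(2π·18.7) = 0.001095 m·K/W
  R'_ceramic fibre blanket = ln(0.200/0.116)/(2πk) = 0.5447/(2π·0.0839) = 1.033 m·K/W
  R'_perlite = ln(0.232/0.200)/(2πk) = 0.1484/(2π·0.0629) = 0.3755 m·K/W
ΣR = 0.04922 + 0.001095 + 1.033 + 0.3755 = 1.459 m·K/W
Q' = ΔT/ΣR = (341 °C − 21.8 °C)/1.459 = 218.8 W/m
From the inner boundary to the ceramic fibre blanket/perlite interface, ΣR_partial = 1.083 m·K/W.
T_interface = T_in − Q'·ΣR_partial = 341 °C − (218.8)(1.083) = 104 °C

T = 104 °C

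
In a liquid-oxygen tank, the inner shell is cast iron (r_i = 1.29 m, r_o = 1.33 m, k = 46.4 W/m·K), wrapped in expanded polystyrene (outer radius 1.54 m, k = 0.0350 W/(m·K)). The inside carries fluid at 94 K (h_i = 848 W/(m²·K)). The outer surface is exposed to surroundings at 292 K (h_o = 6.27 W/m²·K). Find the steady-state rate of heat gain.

Series thermal resistances, inner to outer:
  R_conv,in = 1/(4πr²h) = 1/(4π·1.29²·848) = 5.639×10^-5 K/W
  R_cast iron = (1/1.29 − 1/1.33)/(4πk) = 0.02331/(4π·46.4) = 3.998×10^-5 K/W
  R_expanded polystyrene = (1/1.33 − 1/1.54)/(4πk) = 0.1025/(4π·0.0350) = 0.2331 K/W
  R_conv,out = 1/(4πr²h) = 1/(4π·1.54²·6.27) = 0.005352 K/W
ΣR = 5.639×10^-5 + 3.998×10^-5 + 0.2331 + 0.005352 = 0.2385 K/W
Q = ΔT/ΣR = (94 K − 292 K)/0.2385 = -830 W
(Negative Q ⇒ heat flows inward; heat gain = 830 W.)

Q = 830 W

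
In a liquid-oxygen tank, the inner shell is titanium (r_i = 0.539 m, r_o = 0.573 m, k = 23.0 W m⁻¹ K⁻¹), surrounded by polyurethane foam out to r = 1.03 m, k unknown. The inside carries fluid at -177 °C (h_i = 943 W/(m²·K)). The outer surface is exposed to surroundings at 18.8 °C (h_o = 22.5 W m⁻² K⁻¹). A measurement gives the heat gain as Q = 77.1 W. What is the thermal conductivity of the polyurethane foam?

k = 0.0243 W/m·K

ΣR = ΔT/Q = |-177 − 18.8|/77.1 = 2.540 K/W
Known resistances:
  R_conv,in = 1/(4πr²h) = 1/(4π·0.539²·943) = 2.905×10^-4 K/W
  R_titanium = (1/0.539 − 1/0.573)/(4πk) = 0.1101/(4π·23.0) = 3.809×10^-4 K/W
  R_conv,out = 1/(4πr²h) = 1/(4π·1.03²·22.5) = 0.003334 K/W
R_polyurethane foam = ΣR − ΣR_known = 2.540 − 0.004005 = 2.536 K/W
(1/r₁−1/r₂)/(4πk) = 2.536 ⇒ k = 0.7743/(4π·2.536) = 0.0243 W/m·K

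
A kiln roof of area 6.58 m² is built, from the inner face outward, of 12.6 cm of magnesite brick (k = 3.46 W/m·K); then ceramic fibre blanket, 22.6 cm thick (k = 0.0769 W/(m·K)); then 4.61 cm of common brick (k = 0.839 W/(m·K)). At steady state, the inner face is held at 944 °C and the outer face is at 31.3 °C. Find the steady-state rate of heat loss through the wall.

Treat each layer as a resistance in series:
  R_magnesite brick = L/(kA) = 0.126/(3.46·6.58) = 0.005534 K/W
  R_ceramic fibre blanket = L/(kA) = 0.226/(0.0769·6.58) = 0.4466 K/W
  R_common brick = L/(kA) = 0.0461/(0.839·6.58) = 0.008351 K/W
ΣR = 0.005534 + 0.4466 + 0.008351 = 0.4605 K/W
Q = ΔT/ΣR = (944 °C − 31.3 °C)/0.4605 = 1980 W

Q = 1980 W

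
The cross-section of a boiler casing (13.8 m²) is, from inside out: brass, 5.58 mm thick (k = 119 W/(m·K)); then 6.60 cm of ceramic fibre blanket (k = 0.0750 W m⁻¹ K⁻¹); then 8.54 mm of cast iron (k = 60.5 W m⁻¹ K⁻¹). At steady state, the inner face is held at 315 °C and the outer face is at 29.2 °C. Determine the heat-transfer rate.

Series thermal resistances, inner to outer:
  R_brass = L/(kA) = 0.00558/(119·13.8) = 3.398×10^-6 K/W
  R_ceramic fibre blanket = L/(kA) = 0.0660/(0.0750·13.8) = 0.06377 K/W
  R_cast iron = L/(kA) = 0.00854/(60.5·13.8) = 1.023×10^-5 K/W
ΣR = 3.398×10^-6 + 0.06377 + 1.023×10^-5 = 0.06378 K/W
Q = ΔT/ΣR = (315 °C − 29.2 °C)/0.06378 = 4480 W

Q = 4480 W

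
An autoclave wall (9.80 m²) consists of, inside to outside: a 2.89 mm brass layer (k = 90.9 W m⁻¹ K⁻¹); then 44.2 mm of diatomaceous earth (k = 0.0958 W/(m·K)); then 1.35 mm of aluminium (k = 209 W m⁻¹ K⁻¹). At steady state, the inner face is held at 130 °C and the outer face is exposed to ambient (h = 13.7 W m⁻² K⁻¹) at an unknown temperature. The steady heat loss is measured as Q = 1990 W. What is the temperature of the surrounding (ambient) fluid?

T_out = 21.5 °C

Series resistances:
  R_brass = L/(kA) = 0.00289/(90.9·9.80) = 3.244×10^-6 K/W
  R_diatomaceous earth = L/(kA) = 0.0442/(0.0958·9.80) = 0.04708 K/W
  R_aluminium = L/(kA) = 0.00135/(209·9.80) = 6.591×10^-7 K/W
  R_conv,out = 1/(hA) = 1/(13.7·9.80) = 0.007448 K/W
ΣR = 0.05453 K/W
ΔT = Q·ΣR = 1990 × 0.05453 = 108.5 K
Heat flows outward, so T_out = T_in − ΔT = 130 − 108.5 = 21.5 °C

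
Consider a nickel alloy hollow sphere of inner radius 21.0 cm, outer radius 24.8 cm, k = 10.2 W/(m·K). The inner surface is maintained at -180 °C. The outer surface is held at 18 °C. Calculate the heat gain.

Q = 4πk·ΔT/(1/r₁ − 1/r₂) = 4π × 10.2 × 198 / (1/0.210 − 1/0.248) = 34800 W

Q = 34800 W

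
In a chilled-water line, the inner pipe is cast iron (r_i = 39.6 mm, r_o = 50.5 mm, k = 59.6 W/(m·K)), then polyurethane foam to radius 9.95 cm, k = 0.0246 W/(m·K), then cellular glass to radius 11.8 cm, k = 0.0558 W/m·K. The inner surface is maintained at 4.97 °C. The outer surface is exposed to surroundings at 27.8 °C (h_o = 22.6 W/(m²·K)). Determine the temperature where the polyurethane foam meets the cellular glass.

T = 25.3 °C

Series thermal resistances, inner to outer:
  R'_cast iron = ln(0.0505/0.0396)/(2πk) = 0.2431/(2π·59.6) = 6.493×10^-4 m·K/W
  R'_polyurethane foam = ln(0.0995/0.0505)/(2πk) = 0.6782/(2π·0.0246) = 4.388 m·K/W
  R'_cellular glass = ln(0.118/0.0995)/(2πk) = 0.1705/(2π·0.0558) = 0.4864 m·K/W
  R'_conv,out = 1/(2πr h) = 1/(2π·0.118·22.6) = 0.05968 m·K/W
ΣR = 6.493×10^-4 + 4.388 + 0.4864 + 0.05968 = 4.935 m·K/W
Q' = ΔT/ΣR = (4.97 °C − 27.8 °C)/4.935 = -4.626 W/m
From the inner boundary to the polyurethane foam/cellular glass interface, ΣR_partial = 4.389 m·K/W.
T_interface = T_in − Q'·ΣR_partial = 4.97 °C − (-4.626)(4.389) = 25.3 °C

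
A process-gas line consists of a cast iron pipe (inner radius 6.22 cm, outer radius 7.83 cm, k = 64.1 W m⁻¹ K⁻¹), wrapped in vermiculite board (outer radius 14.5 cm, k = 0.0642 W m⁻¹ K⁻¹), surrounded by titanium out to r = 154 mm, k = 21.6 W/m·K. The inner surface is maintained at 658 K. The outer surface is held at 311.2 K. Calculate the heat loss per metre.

Q' = 227 W/m

Series thermal resistances, inner to outer:
  R'_cast iron = ln(0.0783/0.0622)/(2πk) = 0.2302/(2π·64.1) = 5.715×10^-4 m·K/W
  R'_vermiculite board = ln(0.145/0.0783)/(2πk) = 0.6162/(2π·0.0642) = 1.528 m·K/W
  R'_titanium = ln(0.154/0.145)/(2πk) = 0.06022/(2π·21.6) = 4.437×10^-4 m·K/W
ΣR = 5.715×10^-4 + 1.528 + 4.437×10^-4 = 1.529 m·K/W
Q' = ΔT/ΣR = (658 K − 311.2 K)/1.529 = 227 W/m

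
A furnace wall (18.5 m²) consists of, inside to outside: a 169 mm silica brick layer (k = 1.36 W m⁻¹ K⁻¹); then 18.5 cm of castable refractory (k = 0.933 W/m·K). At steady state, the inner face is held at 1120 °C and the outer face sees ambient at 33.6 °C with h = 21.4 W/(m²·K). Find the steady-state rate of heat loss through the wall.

Q = 54400 W

Resistance network (inner→outer):
  R_silica brick = L/(kA) = 0.169/(1.36·18.5) = 0.006717 K/W
  R_castable refractory = L/(kA) = 0.185/(0.933·18.5) = 0.01072 K/W
  R_conv,out = 1/(hA) = 1/(21.4·18.5) = 0.002526 K/W
ΣR = 0.006717 + 0.01072 + 0.002526 = 0.01996 K/W
Q = ΔT/ΣR = (1120 °C − 33.6 °C)/0.01996 = 54400 W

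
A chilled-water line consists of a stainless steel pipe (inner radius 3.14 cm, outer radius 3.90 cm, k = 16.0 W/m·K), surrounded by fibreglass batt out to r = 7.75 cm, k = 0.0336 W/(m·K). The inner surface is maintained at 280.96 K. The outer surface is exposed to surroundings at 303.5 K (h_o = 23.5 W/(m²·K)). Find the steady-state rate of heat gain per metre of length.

Q' = 6.74 W/m

Treat each layer as a resistance in series:
  R'_stainless steel = ln(0.0390/0.0314)/(2πk) = 0.2168/(2π·16.0) = 0.002156 m·K/W
  R'_fibreglass batt = ln(0.0775/0.0390)/(2πk) = 0.6867/(2π·0.0336) = 3.253 m·K/W
  R'_conv,out = 1/(2πr h) = 1/(2π·0.0775·23.5) = 0.08739 m·K/W
ΣR = 0.002156 + 3.253 + 0.08739 = 3.343 m·K/W
Q' = ΔT/ΣR = (280.96 K − 303.5 K)/3.343 = -6.74 W/m
(Negative Q' ⇒ heat flows inward; heat gain = 6.74 W/m.)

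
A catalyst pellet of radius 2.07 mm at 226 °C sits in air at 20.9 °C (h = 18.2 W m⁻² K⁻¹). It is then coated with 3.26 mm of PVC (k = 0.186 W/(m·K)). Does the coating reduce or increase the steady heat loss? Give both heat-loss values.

increases: 0.201 → 0.732 W

Critical radius for a sphere: r_cr = 2k/h = 0.0204 m = 2.04 cm.
Outer radius after coating: r₂ = 0.00207 + 0.00326 = 0.00533 m.
Since r₁ < r_cr and r₂ ≤ r_cr, the coating moves toward the maximum at r_cr — heat loss rises.
Bare: R = 1/(4πr₁²h) = 1020 K/W; Q = 205.1/1020 = 0.201 W.
Coated: R = R_cond + R_conv = 280.3 K/W; Q = 205.1/280.3 = 0.732 W.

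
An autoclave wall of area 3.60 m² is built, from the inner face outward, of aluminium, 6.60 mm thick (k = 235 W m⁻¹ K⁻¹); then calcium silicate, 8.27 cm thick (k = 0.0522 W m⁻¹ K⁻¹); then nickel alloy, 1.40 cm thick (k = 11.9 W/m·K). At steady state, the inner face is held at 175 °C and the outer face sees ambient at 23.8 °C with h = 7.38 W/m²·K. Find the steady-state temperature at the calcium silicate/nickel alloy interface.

T = 35.8 °C

Series thermal resistances, inner to outer:
  R_aluminium = L/(kA) = 0.00660/(235·3.60) = 7.801×10^-6 K/W
  R_calcium silicate = L/(kA) = 0.0827/(0.0522·3.60) = 0.4401 K/W
  R_nickel alloy = L/(kA) = 0.0140/(11.9·3.60) = 3.268×10^-4 K/W
  R_conv,out = 1/(hA) = 1/(7.38·3.60) = 0.03764 K/W
ΣR = 7.801×10^-6 + 0.4401 + 3.268×10^-4 + 0.03764 = 0.4781 K/W
Q = ΔT/ΣR = (175 °C − 23.8 °C)/0.4781 = 316.3 W
From the inner boundary to the calcium silicate/nickel alloy interface, ΣR_partial = 0.4401 K/W.
T_interface = T_in − Q·ΣR_partial = 175 °C − (316.3)(0.4401) = 35.8 °C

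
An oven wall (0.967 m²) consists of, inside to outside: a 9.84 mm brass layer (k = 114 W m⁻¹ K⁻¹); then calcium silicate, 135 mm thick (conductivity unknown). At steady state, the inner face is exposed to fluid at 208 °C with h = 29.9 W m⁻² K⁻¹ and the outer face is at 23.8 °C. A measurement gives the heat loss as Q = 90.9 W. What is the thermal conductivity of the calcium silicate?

k = 0.0701 W/m·K

ΣR = ΔT/Q = |208 − 23.8|/90.9 = 2.026 K/W
Known resistances:
  R_conv,in = 1/(hA) = 1/(29.9·0.967) = 0.03459 K/W
  R_brass = L/(kA) = 0.00984/(114·0.967) = 8.926×10^-5 K/W
R_calcium silicate = ΣR − ΣR_known = 2.026 − 0.03468 = 1.991 K/W
L/(kA) = 1.991 ⇒ k = 0.135/(1.991·0.967) = 0.0701 W/m·K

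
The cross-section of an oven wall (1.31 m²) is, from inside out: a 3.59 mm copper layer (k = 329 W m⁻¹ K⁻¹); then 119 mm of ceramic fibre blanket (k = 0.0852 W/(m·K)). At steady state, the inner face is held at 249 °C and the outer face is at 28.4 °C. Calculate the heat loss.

Series thermal resistances, inner to outer:
  R_copper = L/(kA) = 0.00359/(329·1.31) = 8.330×10^-6 K/W
  R_ceramic fibre blanket = L/(kA) = 0.119/(0.0852·1.31) = 1.066 K/W
ΣR = 8.330×10^-6 + 1.066 = 1.066 K/W
Q = ΔT/ΣR = (249 °C − 28.4 °C)/1.066 = 207 W

Q = 207 W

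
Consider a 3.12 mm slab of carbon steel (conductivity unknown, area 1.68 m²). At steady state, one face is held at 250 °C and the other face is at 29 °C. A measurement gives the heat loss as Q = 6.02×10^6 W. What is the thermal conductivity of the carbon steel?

k = 50.6 W/m·K

ΣR = ΔT/Q = |250 − 29|/6.02×10^6 = 3.671×10^-5 K/W
L/(kA) = 3.671×10^-5 ⇒ k = 0.00312/(3.671×10^-5·1.68) = 50.6 W/m·K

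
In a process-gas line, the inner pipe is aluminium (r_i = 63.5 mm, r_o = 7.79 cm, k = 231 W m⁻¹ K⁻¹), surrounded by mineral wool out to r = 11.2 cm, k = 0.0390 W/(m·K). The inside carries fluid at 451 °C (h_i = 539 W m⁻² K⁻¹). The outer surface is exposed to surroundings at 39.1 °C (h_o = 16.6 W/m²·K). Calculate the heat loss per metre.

Q' = 262 W/m

Resistance network (inner→outer):
  R'_conv,in = 1/(2πr h) = 1/(2π·0.0635·539) = 0.004650 m·K/W
  R'_aluminium = ln(0.0779/0.0635)/(2πk) = 0.2044/(2π·231) = 1.408×10^-4 m·K/W
  R'_mineral wool = ln(0.112/0.0779)/(2πk) = 0.3631/(2π·0.0390) = 1.482 m·K/W
  R'_conv,out = 1/(2πr h) = 1/(2π·0.112·16.6) = 0.08560 m·K/W
ΣR = 0.004650 + 1.408×10^-4 + 1.482 + 0.08560 = 1.572 m·K/W
Q' = ΔT/ΣR = (451 °C − 39.1 °C)/1.572 = 262 W/m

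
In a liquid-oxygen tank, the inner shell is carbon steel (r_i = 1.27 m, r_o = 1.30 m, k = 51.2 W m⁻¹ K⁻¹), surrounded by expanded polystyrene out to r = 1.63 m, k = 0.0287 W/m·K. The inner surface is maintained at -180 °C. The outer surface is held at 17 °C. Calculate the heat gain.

Q = 456 W

Series thermal resistances, inner to outer:
  R_carbon steel = (1/1.27 − 1/1.30)/(4πk) = 0.01817/(4π·51.2) = 2.824×10^-5 K/W
  R_expanded polystyrene = (1/1.30 − 1/1.63)/(4πk) = 0.1557/(4π·0.0287) = 0.4318 K/W
ΣR = 2.824×10^-5 + 0.4318 = 0.4318 K/W
Q = ΔT/ΣR = (-180 °C − 17 °C)/0.4318 = -456 W
(Negative Q ⇒ heat flows inward; heat gain = 456 W.)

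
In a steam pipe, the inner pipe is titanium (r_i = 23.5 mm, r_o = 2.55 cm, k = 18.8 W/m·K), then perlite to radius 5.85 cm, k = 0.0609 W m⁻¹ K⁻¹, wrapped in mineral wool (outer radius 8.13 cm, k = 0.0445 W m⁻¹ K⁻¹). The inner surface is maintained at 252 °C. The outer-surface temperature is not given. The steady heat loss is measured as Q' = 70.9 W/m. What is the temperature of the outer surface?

T_out = 14.6 °C

Series resistances:
  R'_titanium = ln(0.0255/0.0235)/(2πk) = 0.08168/(2π·18.8) = 6.915×10^-4 m·K/W
  R'_perlite = ln(0.0585/0.0255)/(2πk) = 0.8303/(2π·0.0609) = 2.170 m·K/W
  R'_mineral wool = ln(0.0813/0.0585)/(2πk) = 0.3291/(2π·0.0445) = 1.177 m·K/W
ΣR = 3.348 m·K/W
ΔT = Q'·ΣR = 70.9 × 3.348 = 237.4 K
Heat flows outward, so T_out = T_in − ΔT = 252 − 237.4 = 14.6 °C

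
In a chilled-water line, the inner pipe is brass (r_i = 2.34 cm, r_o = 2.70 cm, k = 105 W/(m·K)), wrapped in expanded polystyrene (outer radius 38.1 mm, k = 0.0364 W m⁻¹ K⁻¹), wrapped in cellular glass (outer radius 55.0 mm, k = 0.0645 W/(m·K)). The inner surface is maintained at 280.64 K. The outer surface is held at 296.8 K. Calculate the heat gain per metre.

Q' = 6.70 W/m

Treat each layer as a resistance in series:
  R'_brass = ln(0.0270/0.0234)/(2πk) = 0.1431/(2π·105) = 2.169×10^-4 m·K/W
  R'_expanded polystyrene = ln(0.0381/0.0270)/(2πk) = 0.3444/(2π·0.0364) = 1.506 m·K/W
  R'_cellular glass = ln(0.0550/0.0381)/(2πk) = 0.3671/(2π·0.0645) = 0.9059 m·K/W
ΣR = 2.169×10^-4 + 1.506 + 0.9059 = 2.412 m·K/W
Q' = ΔT/ΣR = (280.64 K − 296.8 K)/2.412 = -6.70 W/m
(Negative Q' ⇒ heat flows inward; heat gain = 6.70 W/m.)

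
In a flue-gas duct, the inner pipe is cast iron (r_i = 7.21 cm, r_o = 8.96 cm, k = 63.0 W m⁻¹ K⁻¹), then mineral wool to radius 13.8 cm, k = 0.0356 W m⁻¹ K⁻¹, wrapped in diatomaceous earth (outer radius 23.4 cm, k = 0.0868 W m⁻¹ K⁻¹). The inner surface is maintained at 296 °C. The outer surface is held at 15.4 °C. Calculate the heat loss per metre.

Series thermal resistances, inner to outer:
  R'_cast iron = ln(0.0896/0.0721)/(2πk) = 0.2173/(2π·63.0) = 5.490×10^-4 m·K/W
  R'_mineral wool = ln(0.138/0.0896)/(2πk) = 0.4319/(2π·0.0356) = 1.931 m·K/W
  R'_diatomaceous earth = ln(0.234/0.138)/(2πk) = 0.5281/(2π·0.0868) = 0.9683 m·K/W
ΣR = 5.490×10^-4 + 1.931 + 0.9683 = 2.900 m·K/W
Q' = ΔT/ΣR = (296 °C − 15.4 °C)/2.900 = 96.8 W/m

Q' = 96.8 W/m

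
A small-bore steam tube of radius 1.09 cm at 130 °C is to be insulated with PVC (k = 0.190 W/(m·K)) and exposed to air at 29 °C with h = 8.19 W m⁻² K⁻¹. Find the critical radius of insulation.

For a cylinder, r_cr = k_ins/h = 0.190/8.19 = 0.0232 m = 2.32 cm

r_cr = 2.32 cm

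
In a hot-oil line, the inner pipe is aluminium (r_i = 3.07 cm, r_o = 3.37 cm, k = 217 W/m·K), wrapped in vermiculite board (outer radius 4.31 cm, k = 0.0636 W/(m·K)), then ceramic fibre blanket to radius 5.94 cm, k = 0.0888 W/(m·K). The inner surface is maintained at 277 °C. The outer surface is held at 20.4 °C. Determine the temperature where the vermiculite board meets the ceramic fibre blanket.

T = 144 °C

Resistance network (inner→outer):
  R'_aluminium = ln(0.0337/0.0307)/(2πk) = 0.09324/(2π·217) = 6.838×10^-5 m·K/W
  R'_vermiculite board = ln(0.0431/0.0337)/(2πk) = 0.2460/(2π·0.0636) = 0.6157 m·K/W
  R'_ceramic fibre blanket = ln(0.0594/0.0431)/(2πk) = 0.3208/(2π·0.0888) = 0.5749 m·K/W
ΣR = 6.838×10^-5 + 0.6157 + 0.5749 = 1.191 m·K/W
Q' = ΔT/ΣR = (277 °C − 20.4 °C)/1.191 = 215.4 W/m
From the inner boundary to the vermiculite board/ceramic fibre blanket interface, ΣR_partial = 0.6158 m·K/W.
T_interface = T_in − Q'·ΣR_partial = 277 °C − (215.4)(0.6158) = 144 °C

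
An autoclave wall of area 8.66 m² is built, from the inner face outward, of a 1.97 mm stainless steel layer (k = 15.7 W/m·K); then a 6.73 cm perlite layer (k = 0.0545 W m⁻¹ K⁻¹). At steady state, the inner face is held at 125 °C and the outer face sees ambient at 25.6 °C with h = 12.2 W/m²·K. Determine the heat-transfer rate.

Q = 654 W

Resistance network (inner→outer):
  R_stainless steel = L/(kA) = 0.00197/(15.7·8.66) = 1.449×10^-5 K/W
  R_perlite = L/(kA) = 0.0673/(0.0545·8.66) = 0.1426 K/W
  R_conv,out = 1/(hA) = 1/(12.2·8.66) = 0.009465 K/W
ΣR = 1.449×10^-5 + 0.1426 + 0.009465 = 0.1521 K/W
Q = ΔT/ΣR = (125 °C − 25.6 °C)/0.1521 = 654 W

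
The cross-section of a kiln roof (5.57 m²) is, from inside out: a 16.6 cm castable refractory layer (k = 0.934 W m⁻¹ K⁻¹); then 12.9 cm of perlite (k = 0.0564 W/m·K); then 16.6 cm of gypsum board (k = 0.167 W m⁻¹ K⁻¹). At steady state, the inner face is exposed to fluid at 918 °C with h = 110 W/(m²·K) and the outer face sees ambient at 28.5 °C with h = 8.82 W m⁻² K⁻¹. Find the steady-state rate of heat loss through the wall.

Resistance network (inner→outer):
  R_conv,in = 1/(hA) = 1/(110·5.57) = 0.001632 K/W
  R_castable refractory = L/(kA) = 0.166/(0.934·5.57) = 0.03191 K/W
  R_perlite = L/(kA) = 0.129/(0.0564·5.57) = 0.4106 K/W
  R_gypsum board = L/(kA) = 0.166/(0.167·5.57) = 0.1785 K/W
  R_conv,out = 1/(hA) = 1/(8.82·5.57) = 0.02036 K/W
ΣR = 0.001632 + 0.03191 + 0.4106 + 0.1785 + 0.02036 = 0.6430 K/W
Q = ΔT/ΣR = (918 °C − 28.5 °C)/0.6430 = 1380 W

Q = 1380 W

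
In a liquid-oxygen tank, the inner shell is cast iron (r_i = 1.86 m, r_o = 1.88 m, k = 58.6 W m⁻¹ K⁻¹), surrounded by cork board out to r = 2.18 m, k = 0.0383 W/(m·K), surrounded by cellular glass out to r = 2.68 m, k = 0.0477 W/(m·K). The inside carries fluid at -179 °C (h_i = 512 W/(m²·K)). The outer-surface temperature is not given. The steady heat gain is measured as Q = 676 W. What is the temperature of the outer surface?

T_out = 20.4 °C

Sum the resistances:
  R_conv,in = 1/(4πr²h) = 1/(4π·1.86²·512) = 4.493×10^-5 K/W
  R_cast iron = (1/1.86 − 1/1.88)/(4πk) = 0.005720/(4π·58.6) = 7.767×10^-6 K/W
  R_cork board = (1/1.88 − 1/2.18)/(4πk) = 0.07320/(4π·0.0383) = 0.1521 K/W
  R_cellular glass = (1/2.18 − 1/2.68)/(4πk) = 0.08558/(4π·0.0477) = 0.1428 K/W
ΣR = 0.2949 K/W
ΔT = Q·ΣR = 676 × 0.2949 = 199.4 K
Heat flows inward, so T_out = T_in + ΔT = -179 + 199.4 = 20.4 °C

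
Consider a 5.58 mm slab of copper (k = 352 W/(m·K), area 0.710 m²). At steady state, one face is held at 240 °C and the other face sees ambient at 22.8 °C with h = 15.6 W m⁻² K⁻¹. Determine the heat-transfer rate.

Series thermal resistances, inner to outer:
  R_copper = L/(kA) = 0.00558/(352·0.710) = 2.233×10^-5 K/W
  R_conv,out = 1/(hA) = 1/(15.6·0.710) = 0.09029 K/W
ΣR = 2.233×10^-5 + 0.09029 = 0.09031 K/W
Q = ΔT/ΣR = (240 °C − 22.8 °C)/0.09031 = 2410 W

Q = 2410 W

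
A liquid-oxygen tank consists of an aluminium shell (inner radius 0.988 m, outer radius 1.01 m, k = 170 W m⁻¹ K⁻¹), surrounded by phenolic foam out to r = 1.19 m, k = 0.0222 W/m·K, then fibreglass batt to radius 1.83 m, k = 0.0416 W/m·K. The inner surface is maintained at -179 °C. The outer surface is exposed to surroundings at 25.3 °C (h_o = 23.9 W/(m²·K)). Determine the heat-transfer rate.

Treat each layer as a resistance in series:
  R_aluminium = (1/0.988 − 1/1.01)/(4πk) = 0.02205/(4π·170) = 1.032×10^-5 K/W
  R_phenolic foam = (1/1.01 − 1/1.19)/(4πk) = 0.1498/(4π·0.0222) = 0.5368 K/W
  R_fibreglass batt = (1/1.19 − 1/1.83)/(4πk) = 0.2939/(4π·0.0416) = 0.5622 K/W
  R_conv,out = 1/(4πr²h) = 1/(4π·1.83²·23.9) = 9.942×10^-4 K/W
ΣR = 1.032×10^-5 + 0.5368 + 0.5622 + 9.942×10^-4 = 1.100 K/W
Q = ΔT/ΣR = (-179 °C − 25.3 °C)/1.100 = -186 W
(Negative Q ⇒ heat flows inward; heat gain = 186 W.)

Q = 186 W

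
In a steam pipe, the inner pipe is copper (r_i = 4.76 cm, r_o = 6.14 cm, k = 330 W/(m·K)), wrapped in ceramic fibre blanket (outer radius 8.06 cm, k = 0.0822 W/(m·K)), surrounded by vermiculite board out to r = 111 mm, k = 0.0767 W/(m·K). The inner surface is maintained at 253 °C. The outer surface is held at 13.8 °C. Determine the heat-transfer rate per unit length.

Q' = 201 W/m

Series thermal resistances, inner to outer:
  R'_copper = ln(0.0614/0.0476)/(2πk) = 0.2546/(2π·330) = 1.228×10^-4 m·K/W
  R'_ceramic fibre blanket = ln(0.0806/0.0614)/(2πk) = 0.2721/(2π·0.0822) = 0.5268 m·K/W
  R'_vermiculite board = ln(0.111/0.0806)/(2πk) = 0.3200/(2π·0.0767) = 0.6641 m·K/W
ΣR = 1.228×10^-4 + 0.5268 + 0.6641 = 1.191 m·K/W
Q' = ΔT/ΣR = (253 °C − 13.8 °C)/1.191 = 201 W/m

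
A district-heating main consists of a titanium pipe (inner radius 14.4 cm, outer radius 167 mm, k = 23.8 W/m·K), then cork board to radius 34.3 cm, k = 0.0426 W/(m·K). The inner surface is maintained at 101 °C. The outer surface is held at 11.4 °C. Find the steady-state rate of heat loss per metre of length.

Series thermal resistances, inner to outer:
  R'_titanium = ln(0.167/0.144)/(2πk) = 0.1482/(2π·23.8) = 9.909×10^-4 m·K/W
  R'_cork board = ln(0.343/0.167)/(2πk) = 0.7197/(2π·0.0426) = 2.689 m·K/W
ΣR = 9.909×10^-4 + 2.689 = 2.690 m·K/W
Q' = ΔT/ΣR = (101 °C − 11.4 °C)/2.690 = 33.3 W/m

Q' = 33.3 W/m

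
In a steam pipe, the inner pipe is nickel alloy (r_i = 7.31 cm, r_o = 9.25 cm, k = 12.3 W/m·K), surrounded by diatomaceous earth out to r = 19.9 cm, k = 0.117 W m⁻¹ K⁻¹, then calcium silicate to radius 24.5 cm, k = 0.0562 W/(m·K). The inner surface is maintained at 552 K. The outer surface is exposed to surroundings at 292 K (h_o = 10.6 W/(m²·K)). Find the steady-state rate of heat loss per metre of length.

Q' = 153 W/m

Series thermal resistances, inner to outer:
  R'_nickel alloy = ln(0.0925/0.0731)/(2πk) = 0.2354/(2π·12.3) = 0.003046 m·K/W
  R'_diatomaceous earth = ln(0.199/0.0925)/(2πk) = 0.7661/(2π·0.117) = 1.042 m·K/W
  R'_calcium silicate = ln(0.245/0.199)/(2πk) = 0.2080/(2π·0.0562) = 0.5889 m·K/W
  R'_conv,out = 1/(2πr h) = 1/(2π·0.245·10.6) = 0.06128 m·K/W
ΣR = 0.003046 + 1.042 + 0.5889 + 0.06128 = 1.695 m·K/W
Q' = ΔT/ΣR = (552 K − 292 K)/1.695 = 153 W/m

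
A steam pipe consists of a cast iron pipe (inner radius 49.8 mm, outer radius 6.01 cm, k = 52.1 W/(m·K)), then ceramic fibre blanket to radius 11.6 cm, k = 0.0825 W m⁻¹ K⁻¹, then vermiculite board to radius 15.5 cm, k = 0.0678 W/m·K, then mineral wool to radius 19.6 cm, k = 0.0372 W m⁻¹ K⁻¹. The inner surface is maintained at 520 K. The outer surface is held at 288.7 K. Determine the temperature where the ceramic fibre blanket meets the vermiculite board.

Treat each layer as a resistance in series:
  R'_cast iron = ln(0.0601/0.0498)/(2πk) = 0.1880/(2π·52.1) = 5.743×10^-4 m·K/W
  R'_ceramic fibre blanket = ln(0.116/0.0601)/(2πk) = 0.6576/(2π·0.0825) = 1.269 m·K/W
  R'_vermiculite board = ln(0.155/0.116)/(2πk) = 0.2898/(2π·0.0678) = 0.6804 m·K/W
  R'_mineral wool = ln(0.196/0.155)/(2πk) = 0.2347/(2π·0.0372) = 1.004 m·K/W
ΣR = 5.743×10^-4 + 1.269 + 0.6804 + 1.004 = 2.954 m·K/W
Q' = ΔT/ΣR = (520 K − 288.7 K)/2.954 = 78.30 W/m
From the inner boundary to the ceramic fibre blanket/vermiculite board interface, ΣR_partial = 1.270 m·K/W.
T_interface = T_in − Q'·ΣR_partial = 520 K − (78.30)(1.270) = 421 K

T = 421 K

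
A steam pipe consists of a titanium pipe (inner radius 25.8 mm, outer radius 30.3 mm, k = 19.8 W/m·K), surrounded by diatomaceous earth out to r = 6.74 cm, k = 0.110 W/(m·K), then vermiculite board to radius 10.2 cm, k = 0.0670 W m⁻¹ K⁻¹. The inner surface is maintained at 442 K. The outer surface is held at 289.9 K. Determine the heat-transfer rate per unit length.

Series thermal resistances, inner to outer:
  R'_titanium = ln(0.0303/0.0258)/(2πk) = 0.1608/(2π·19.8) = 0.001292 m·K/W
  R'_diatomaceous earth = ln(0.0674/0.0303)/(2πk) = 0.7995/(2π·0.110) = 1.157 m·K/W
  R'_vermiculite board = ln(0.102/0.0674)/(2πk) = 0.4143/(2π·0.0670) = 0.9842 m·K/W
ΣR = 0.001292 + 1.157 + 0.9842 = 2.142 m·K/W
Q' = ΔT/ΣR = (442 K − 289.9 K)/2.142 = 71.0 W/m

Q' = 71.0 W/m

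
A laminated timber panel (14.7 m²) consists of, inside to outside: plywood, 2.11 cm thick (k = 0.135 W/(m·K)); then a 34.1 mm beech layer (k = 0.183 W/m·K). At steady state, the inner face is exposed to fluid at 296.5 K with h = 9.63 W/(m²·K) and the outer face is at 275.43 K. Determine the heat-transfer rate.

Series thermal resistances, inner to outer:
  R_conv,in = 1/(hA) = 1/(9.63·14.7) = 0.007064 K/W
  R_plywood = L/(kA) = 0.0211/(0.135·14.7) = 0.01063 K/W
  R_beech = L/(kA) = 0.0341/(0.183·14.7) = 0.01268 K/W
ΣR = 0.007064 + 0.01063 + 0.01268 = 0.03037 K/W
Q = ΔT/ΣR = (296.5 K − 275.43 K)/0.03037 = 694 W

Q = 694 W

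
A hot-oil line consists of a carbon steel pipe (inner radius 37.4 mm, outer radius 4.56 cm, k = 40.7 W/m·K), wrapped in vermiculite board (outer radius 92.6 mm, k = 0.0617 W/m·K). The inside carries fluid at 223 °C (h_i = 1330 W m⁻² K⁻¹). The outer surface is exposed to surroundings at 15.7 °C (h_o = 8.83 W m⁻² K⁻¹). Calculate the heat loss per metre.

Resistance network (inner→outer):
  R'_conv,in = 1/(2πr h) = 1/(2π·0.0374·1330) = 0.003200 m·K/W
  R'_carbon steel = ln(0.0456/0.0374)/(2πk) = 0.1982/(2π·40.7) = 7.752×10^-4 m·K/W
  R'_vermiculite board = ln(0.0926/0.0456)/(2πk) = 0.7084/(2π·0.0617) = 1.827 m·K/W
  R'_conv,out = 1/(2πr h) = 1/(2π·0.0926·8.83) = 0.1946 m·K/W
ΣR = 0.003200 + 7.752×10^-4 + 1.827 + 0.1946 = 2.026 m·K/W
Q' = ΔT/ΣR = (223 °C − 15.7 °C)/2.026 = 102 W/m

Q' = 102 W/m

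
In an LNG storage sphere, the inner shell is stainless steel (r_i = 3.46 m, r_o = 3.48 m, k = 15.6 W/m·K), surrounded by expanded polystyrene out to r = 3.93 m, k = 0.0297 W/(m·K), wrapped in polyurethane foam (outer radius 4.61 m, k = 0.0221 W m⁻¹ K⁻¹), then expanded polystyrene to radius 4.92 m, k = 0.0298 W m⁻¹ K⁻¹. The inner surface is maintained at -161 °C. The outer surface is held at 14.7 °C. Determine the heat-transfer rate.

Series thermal resistances, inner to outer:
  R_stainless steel = (1/3.46 − 1/3.48)/(4πk) = 0.001661/(4π·15.6) = 8.473×10^-6 K/W
  R_expanded polystyrene = (1/3.48 − 1/3.93)/(4πk) = 0.03290/(4π·0.0297) = 0.08816 K/W
  R_polyurethane foam = (1/3.93 − 1/4.61)/(4πk) = 0.03753/(4π·0.0221) = 0.1351 K/W
  R_expanded polystyrene = (1/4.61 − 1/4.92)/(4πk) = 0.01367/(4π·0.0298) = 0.03650 K/W
ΣR = 8.473×10^-6 + 0.08816 + 0.1351 + 0.03650 = 0.2598 K/W
Q = ΔT/ΣR = (-161 °C − 14.7 °C)/0.2598 = -676 W
(Negative Q ⇒ heat flows inward; heat gain = 676 W.)

Q = 676 W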